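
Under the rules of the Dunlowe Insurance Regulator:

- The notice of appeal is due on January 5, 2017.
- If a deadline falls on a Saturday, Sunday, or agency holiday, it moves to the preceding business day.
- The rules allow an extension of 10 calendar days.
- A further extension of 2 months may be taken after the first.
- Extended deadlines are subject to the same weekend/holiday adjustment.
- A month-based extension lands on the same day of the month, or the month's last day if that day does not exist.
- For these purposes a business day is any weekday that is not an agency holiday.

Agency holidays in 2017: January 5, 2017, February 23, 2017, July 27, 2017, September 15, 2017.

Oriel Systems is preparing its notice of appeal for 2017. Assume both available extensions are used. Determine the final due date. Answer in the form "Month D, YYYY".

Start from the fixed due date, January 5, 2017.
Because January 5, 2017 is a listed holiday, the deadline becomes January 4, 2017 (Wednesday).
Add the 10 calendar-day extension to January 4, 2017: January 14, 2017.
January 14, 2017 falls on a Saturday. Rolling to the preceding business day gives January 13, 2017, a Friday.
Applying the 2 months extension: 2 months after January 13, 2017 is March 13, 2017.
March 13, 2017 is a Monday and not a listed holiday, so it stands.
Deadline: March 13, 2017.

March 13, 2017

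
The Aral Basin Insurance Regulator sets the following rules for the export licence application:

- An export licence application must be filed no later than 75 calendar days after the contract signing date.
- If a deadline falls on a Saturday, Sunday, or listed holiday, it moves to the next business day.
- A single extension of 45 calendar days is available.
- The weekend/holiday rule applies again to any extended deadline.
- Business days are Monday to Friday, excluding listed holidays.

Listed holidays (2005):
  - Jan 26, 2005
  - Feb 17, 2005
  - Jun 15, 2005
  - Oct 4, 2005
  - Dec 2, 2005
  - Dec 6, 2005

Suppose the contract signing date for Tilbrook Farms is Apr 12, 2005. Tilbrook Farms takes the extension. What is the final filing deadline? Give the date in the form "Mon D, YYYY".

Aug 11, 2005

From Apr 12, 2005, 75 calendar days later is Jun 26, 2005.
Jun 26, 2005 falls on a Sunday. Rolling to the next business day gives Jun 27, 2005, a Monday.
The 45-calendar-day extension moves the deadline from Jun 27, 2005 to Aug 11, 2005.
Aug 11, 2005 (Thursday) is already a business day.
The final due date is Aug 11, 2005.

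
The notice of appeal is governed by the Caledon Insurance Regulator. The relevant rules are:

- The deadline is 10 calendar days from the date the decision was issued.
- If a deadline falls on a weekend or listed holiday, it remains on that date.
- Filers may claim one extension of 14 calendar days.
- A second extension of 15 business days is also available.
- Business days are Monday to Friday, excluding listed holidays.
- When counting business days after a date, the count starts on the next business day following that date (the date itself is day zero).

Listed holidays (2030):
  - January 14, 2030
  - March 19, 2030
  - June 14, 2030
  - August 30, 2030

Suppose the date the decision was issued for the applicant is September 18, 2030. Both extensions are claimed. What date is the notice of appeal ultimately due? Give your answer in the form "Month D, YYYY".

November 1, 2030

From September 18, 2030, 10 calendar days later is September 28, 2030.
No adjustment is made for weekends or holidays, so September 28, 2030 stands.
Add the 14 calendar-day extension to September 28, 2030: October 12, 2030.
October 12, 2030 is a Saturday; no weekend or holiday adjustment applies.
Counting 15 further business days from October 12, 2030 reaches November 1, 2030.
No adjustment is made for weekends or holidays, so November 1, 2030 stands.
Final deadline: November 1, 2030.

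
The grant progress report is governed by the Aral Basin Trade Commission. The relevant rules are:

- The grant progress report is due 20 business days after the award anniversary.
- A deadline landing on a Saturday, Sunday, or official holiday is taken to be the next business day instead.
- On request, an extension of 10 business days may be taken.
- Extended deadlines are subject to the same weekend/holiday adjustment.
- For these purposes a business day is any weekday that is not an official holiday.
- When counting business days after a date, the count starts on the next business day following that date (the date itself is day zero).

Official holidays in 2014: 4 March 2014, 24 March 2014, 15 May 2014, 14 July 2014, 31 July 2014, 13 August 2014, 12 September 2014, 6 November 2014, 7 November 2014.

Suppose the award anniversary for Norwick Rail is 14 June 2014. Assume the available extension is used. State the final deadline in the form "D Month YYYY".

Counting 20 business days after 14 June 2014 (skipping weekends and listed holidays) reaches 11 July 2014.
Since 11 July 2014 is a Friday and not a holiday, the date is unchanged.
Counting 10 further business days from 11 July 2014 reaches 28 July 2014.
Since 28 July 2014 is a Monday and not a holiday, the date is unchanged.
Deadline: 28 July 2014.

28 July 2014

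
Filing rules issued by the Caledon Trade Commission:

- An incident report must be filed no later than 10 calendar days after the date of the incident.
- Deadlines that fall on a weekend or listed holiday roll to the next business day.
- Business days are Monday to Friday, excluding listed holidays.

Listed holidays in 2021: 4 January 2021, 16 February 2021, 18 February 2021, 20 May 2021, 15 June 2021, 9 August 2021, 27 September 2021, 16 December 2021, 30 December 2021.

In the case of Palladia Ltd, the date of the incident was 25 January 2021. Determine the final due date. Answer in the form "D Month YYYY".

4 February 2021

Trigger date 25 January 2021 + 10 calendar days = 4 February 2021.
Since 4 February 2021 is a Thursday and not a holiday, the date is unchanged.
So the filing is due 4 February 2021.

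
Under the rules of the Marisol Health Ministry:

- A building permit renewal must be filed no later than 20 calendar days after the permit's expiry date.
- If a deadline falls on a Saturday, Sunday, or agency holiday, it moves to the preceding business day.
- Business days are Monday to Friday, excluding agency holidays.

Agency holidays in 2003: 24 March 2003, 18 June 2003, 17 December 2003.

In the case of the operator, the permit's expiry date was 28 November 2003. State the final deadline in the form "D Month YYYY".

18 December 2003

Adding 20 calendar days to 28 November 2003 gives 18 December 2003.
Since 18 December 2003 is a Thursday and not a holiday, the date is unchanged.
Deadline: 18 December 2003.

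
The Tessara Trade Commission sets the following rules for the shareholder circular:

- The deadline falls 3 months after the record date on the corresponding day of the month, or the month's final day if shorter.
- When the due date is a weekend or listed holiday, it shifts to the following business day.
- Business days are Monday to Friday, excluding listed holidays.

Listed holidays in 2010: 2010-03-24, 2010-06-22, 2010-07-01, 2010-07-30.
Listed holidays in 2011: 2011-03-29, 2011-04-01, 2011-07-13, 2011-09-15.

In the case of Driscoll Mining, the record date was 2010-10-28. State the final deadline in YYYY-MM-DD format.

2011-01-28

3 months after 2010-10-28, on the same day of the month, is 2011-01-28.
Since 2011-01-28 is a Friday and not a holiday, the date is unchanged.
The final due date is 2011-01-28.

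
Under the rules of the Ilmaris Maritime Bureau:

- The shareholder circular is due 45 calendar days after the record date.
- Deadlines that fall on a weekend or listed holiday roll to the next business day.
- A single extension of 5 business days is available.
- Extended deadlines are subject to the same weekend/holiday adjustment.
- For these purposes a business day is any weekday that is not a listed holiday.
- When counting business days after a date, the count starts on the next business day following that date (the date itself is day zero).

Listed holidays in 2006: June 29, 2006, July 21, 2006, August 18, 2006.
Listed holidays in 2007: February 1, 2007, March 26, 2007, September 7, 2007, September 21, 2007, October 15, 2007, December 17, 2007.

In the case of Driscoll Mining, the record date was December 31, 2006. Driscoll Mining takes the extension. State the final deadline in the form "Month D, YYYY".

February 21, 2007

45 calendar days after December 31, 2006 is February 14, 2007.
February 14, 2007 (Wednesday) is already a business day.
Counting 5 further business days from February 14, 2007 reaches February 21, 2007.
Since February 21, 2007 is a Wednesday and not a holiday, the date is unchanged.
Deadline: February 21, 2007.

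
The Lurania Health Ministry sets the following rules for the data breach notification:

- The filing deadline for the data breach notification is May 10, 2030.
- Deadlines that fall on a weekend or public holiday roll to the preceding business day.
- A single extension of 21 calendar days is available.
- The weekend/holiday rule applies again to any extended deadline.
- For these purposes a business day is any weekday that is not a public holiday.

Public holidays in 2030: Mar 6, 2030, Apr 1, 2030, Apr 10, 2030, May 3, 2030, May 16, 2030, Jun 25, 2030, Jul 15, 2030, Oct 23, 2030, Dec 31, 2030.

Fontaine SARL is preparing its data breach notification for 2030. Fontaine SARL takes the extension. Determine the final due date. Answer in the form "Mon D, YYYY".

May 31, 2030

The statutory due date is May 10, 2030.
May 10, 2030 is a Friday and not a listed holiday, so it stands.
Applying the 21-calendar-day extension: May 10, 2030 + 21 days = May 31, 2030.
May 31, 2030 (Friday) is already a business day.
So the filing is due May 31, 2030.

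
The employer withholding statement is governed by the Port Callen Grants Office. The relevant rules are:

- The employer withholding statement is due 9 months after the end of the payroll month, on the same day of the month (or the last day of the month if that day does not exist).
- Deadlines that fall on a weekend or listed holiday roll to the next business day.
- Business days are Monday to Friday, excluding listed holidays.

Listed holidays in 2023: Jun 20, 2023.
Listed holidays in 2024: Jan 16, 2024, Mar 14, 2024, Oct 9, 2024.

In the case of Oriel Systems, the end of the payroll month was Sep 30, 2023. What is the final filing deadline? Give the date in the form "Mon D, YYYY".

Moving 9 months forward from Sep 30, 2023 on the corresponding day gives Jun 30, 2024.
Because Jun 30, 2024 is a Sunday, the deadline becomes Jul 1, 2024 (Monday).
So the filing is due Jul 1, 2024.

Jul 1, 2024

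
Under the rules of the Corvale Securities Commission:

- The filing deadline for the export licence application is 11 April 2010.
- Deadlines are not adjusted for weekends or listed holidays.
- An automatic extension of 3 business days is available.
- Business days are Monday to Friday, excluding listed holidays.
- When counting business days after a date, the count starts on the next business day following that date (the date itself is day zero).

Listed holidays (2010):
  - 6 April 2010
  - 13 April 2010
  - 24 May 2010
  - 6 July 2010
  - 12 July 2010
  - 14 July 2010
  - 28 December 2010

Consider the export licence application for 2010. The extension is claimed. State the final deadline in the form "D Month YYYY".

The stated deadline is 11 April 2010.
11 April 2010 is a Sunday; no weekend or holiday adjustment applies.
The 3-business-day extension runs from 11 April 2010 to 15 April 2010.
No adjustment is made for weekends or holidays, so 15 April 2010 stands.
So the filing is due 15 April 2010.

15 April 2010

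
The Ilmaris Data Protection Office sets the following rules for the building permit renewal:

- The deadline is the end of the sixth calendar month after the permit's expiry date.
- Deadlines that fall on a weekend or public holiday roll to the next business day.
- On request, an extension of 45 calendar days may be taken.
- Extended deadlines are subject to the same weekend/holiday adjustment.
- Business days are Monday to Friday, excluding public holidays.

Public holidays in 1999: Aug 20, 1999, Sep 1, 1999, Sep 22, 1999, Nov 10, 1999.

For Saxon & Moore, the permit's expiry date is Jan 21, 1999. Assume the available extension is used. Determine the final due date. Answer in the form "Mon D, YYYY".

Sep 16, 1999

6 months after Jan 21, 1999 is July 1999; that month ends on Jul 31, 1999.
Jul 31, 1999 falls on a Saturday. Rolling to the next business day gives Aug 2, 1999, a Monday.
The 45-calendar-day extension moves the deadline from Aug 2, 1999 to Sep 16, 1999.
Sep 16, 1999 (Thursday) is already a business day.
Deadline: Sep 16, 1999.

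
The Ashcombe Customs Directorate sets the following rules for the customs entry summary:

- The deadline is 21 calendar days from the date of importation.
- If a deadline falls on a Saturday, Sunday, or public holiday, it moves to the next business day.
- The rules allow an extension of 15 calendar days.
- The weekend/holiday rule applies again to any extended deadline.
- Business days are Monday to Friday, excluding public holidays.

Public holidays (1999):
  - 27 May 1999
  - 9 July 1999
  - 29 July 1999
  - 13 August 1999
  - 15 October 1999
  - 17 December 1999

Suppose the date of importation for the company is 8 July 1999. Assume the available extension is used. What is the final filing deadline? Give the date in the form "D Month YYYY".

Trigger date 8 July 1999 + 21 calendar days = 29 July 1999.
29 July 1999 falls on a listed holiday. Rolling to the next business day gives 30 July 1999, a Friday.
Add the 15 calendar-day extension to 30 July 1999: 14 August 1999.
14 August 1999 is a Saturday; the next business day is 16 August 1999 (Monday).
So the filing is due 16 August 1999.

16 August 1999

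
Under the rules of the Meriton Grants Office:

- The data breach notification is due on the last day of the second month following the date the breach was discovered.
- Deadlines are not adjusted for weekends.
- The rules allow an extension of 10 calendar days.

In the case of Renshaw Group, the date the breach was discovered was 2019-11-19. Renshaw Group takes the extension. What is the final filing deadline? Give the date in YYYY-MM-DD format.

2020-02-10

The second month after 2019-11-19 is January 2020, whose last day is 2020-01-31.
2020-01-31 is a Friday; no weekend or holiday adjustment applies.
Applying the 10-calendar-day extension: 2020-01-31 + 10 days = 2020-02-10.
2020-02-10 falls on a Monday. The rules make no weekend/holiday allowance, so it remains 2020-02-10.
The final due date is 2020-02-10.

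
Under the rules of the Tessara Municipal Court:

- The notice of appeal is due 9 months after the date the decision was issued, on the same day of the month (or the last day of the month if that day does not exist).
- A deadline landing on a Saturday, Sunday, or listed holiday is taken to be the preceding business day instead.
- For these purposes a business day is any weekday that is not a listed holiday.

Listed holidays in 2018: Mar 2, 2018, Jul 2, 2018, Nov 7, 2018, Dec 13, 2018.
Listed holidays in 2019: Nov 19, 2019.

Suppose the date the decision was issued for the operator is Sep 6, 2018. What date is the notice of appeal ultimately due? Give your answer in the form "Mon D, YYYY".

Jun 6, 2019

9 months from Sep 6, 2018 is Jun 6, 2019.
Jun 6, 2019 (Thursday) is already a business day.
Deadline: Jun 6, 2019.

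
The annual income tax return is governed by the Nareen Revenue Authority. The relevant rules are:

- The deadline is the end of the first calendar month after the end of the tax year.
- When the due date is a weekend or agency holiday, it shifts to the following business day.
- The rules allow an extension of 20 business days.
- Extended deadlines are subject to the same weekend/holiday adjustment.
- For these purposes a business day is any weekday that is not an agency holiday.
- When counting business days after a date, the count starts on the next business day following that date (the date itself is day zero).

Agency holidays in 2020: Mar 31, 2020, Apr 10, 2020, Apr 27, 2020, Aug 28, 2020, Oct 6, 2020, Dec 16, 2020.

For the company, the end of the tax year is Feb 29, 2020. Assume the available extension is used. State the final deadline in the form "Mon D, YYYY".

May 1, 2020

The first month after Feb 29, 2020 is March 2020, whose last day is Mar 31, 2020.
Because Mar 31, 2020 is a listed holiday, the deadline becomes Apr 1, 2020 (Wednesday).
Counting 20 further business days from Apr 1, 2020 reaches May 1, 2020.
May 1, 2020 is a Friday and not a listed holiday, so it stands.
Deadline: May 1, 2020.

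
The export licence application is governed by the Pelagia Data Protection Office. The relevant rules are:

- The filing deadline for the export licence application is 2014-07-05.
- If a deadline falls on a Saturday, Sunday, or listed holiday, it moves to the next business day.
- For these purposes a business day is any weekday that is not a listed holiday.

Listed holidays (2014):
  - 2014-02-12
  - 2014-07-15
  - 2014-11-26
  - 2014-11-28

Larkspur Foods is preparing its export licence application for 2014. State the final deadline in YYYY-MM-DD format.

2014-07-07

The stated deadline is 2014-07-05.
2014-07-05 is a Saturday, so it moves to the next business day, 2014-07-07 (Monday).
Deadline: 2014-07-07.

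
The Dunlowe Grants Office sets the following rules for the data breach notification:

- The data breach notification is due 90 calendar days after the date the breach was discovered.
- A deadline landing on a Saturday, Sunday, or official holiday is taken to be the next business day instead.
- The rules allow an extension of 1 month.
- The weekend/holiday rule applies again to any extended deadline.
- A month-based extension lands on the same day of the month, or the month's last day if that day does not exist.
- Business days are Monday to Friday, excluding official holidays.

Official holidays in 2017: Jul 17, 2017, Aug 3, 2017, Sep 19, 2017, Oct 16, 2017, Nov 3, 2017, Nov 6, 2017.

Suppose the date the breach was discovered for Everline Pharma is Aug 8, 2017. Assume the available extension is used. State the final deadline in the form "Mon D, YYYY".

Dec 7, 2017

Adding 90 calendar days to Aug 8, 2017 gives Nov 6, 2017.
Nov 6, 2017 is a listed holiday; the next business day is Nov 7, 2017 (Tuesday).
The 1 month extension carries Nov 7, 2017 to Dec 7, 2017.
Dec 7, 2017 (Thursday) is already a business day.
So the filing is due Dec 7, 2017.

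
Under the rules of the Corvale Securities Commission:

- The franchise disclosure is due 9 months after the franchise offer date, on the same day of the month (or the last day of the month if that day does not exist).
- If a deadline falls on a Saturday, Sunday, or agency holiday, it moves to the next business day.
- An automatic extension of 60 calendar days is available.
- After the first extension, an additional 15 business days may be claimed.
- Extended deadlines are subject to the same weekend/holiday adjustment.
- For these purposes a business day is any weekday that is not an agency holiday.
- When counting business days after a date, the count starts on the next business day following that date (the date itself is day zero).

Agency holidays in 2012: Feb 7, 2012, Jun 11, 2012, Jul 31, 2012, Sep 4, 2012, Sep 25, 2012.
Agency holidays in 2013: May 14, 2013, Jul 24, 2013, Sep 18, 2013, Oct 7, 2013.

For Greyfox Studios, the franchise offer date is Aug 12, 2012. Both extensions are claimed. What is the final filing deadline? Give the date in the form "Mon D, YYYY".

Moving 9 months forward from Aug 12, 2012 on the corresponding day gives May 12, 2013.
May 12, 2013 falls on a Sunday. Rolling to the next business day gives May 13, 2013, a Monday.
The 60-calendar-day extension moves the deadline from May 13, 2013 to Jul 12, 2013.
Jul 12, 2013 falls on a Friday, which is a business day, so no adjustment is needed.
Counting 15 further business days from Jul 12, 2013 reaches Aug 5, 2013.
Since Aug 5, 2013 is a Monday and not a holiday, the date is unchanged.
Deadline: Aug 5, 2013.

Aug 5, 2013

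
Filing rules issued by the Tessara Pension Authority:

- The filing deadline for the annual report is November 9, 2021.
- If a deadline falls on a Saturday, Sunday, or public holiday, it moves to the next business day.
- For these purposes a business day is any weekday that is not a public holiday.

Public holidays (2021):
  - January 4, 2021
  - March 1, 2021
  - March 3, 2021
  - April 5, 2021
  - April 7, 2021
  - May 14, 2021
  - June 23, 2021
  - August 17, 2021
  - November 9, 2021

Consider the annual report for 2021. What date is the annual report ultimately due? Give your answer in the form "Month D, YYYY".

November 10, 2021

Start from the fixed due date, November 9, 2021.
November 9, 2021 is a listed holiday; the next business day is November 10, 2021 (Wednesday).
Deadline: November 10, 2021.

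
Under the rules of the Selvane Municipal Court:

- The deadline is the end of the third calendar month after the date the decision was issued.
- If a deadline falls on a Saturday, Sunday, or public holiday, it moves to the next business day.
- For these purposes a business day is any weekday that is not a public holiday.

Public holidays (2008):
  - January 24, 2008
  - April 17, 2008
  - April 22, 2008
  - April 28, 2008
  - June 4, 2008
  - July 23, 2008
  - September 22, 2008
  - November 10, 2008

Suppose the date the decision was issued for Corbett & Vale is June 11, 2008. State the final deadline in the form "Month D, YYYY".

3 months after June 11, 2008 is September 2008; that month ends on September 30, 2008.
September 30, 2008 falls on a Tuesday, which is a business day, so no adjustment is needed.
Final deadline: September 30, 2008.

September 30, 2008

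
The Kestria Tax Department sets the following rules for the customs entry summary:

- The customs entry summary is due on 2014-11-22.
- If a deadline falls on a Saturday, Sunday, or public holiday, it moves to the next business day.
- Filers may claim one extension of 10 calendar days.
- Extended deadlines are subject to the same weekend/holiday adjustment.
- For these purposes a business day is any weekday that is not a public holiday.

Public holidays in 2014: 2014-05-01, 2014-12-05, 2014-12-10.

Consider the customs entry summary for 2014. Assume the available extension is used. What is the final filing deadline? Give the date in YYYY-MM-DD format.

2014-12-04

Start from the fixed due date, 2014-11-22.
2014-11-22 falls on a Saturday. Rolling to the next business day gives 2014-11-24, a Monday.
Applying the 10-calendar-day extension: 2014-11-24 + 10 days = 2014-12-04.
2014-12-04 (Thursday) is already a business day.
So the filing is due 2014-12-04.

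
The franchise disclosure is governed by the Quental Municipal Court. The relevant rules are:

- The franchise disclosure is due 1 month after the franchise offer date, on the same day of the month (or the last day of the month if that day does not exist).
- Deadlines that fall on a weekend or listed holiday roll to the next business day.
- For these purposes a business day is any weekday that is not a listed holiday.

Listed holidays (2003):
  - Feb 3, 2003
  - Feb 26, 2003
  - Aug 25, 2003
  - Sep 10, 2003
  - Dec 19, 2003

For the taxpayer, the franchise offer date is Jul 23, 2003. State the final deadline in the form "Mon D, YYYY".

Aug 26, 2003

1 month after Jul 23, 2003, on the same day of the month, is Aug 23, 2003.
Aug 23, 2003 is a Saturday; the next business day is Aug 26, 2003 (Tuesday).
The final due date is Aug 26, 2003.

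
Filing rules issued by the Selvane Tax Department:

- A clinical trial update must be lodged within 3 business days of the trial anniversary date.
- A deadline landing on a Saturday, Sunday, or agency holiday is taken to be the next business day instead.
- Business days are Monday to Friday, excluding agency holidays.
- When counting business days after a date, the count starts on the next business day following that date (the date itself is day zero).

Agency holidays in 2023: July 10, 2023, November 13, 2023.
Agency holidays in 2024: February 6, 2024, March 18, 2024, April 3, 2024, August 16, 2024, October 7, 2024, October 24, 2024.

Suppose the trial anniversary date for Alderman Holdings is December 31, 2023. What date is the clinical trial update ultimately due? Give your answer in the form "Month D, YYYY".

3 business days after December 31, 2023, excluding weekends and holidays, is January 3, 2024.
January 3, 2024 (Wednesday) is already a business day.
Deadline: January 3, 2024.

January 3, 2024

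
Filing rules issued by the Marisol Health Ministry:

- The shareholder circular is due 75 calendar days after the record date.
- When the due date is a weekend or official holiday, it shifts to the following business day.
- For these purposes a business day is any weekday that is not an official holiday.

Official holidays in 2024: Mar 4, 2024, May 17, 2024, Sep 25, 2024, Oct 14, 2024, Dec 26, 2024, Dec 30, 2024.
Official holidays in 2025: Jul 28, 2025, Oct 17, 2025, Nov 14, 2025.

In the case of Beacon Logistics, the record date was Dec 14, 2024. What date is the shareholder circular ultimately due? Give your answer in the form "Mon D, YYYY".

Feb 27, 2025

Adding 75 calendar days to Dec 14, 2024 gives Feb 27, 2025.
Since Feb 27, 2025 is a Thursday and not a holiday, the date is unchanged.
Deadline: Feb 27, 2025.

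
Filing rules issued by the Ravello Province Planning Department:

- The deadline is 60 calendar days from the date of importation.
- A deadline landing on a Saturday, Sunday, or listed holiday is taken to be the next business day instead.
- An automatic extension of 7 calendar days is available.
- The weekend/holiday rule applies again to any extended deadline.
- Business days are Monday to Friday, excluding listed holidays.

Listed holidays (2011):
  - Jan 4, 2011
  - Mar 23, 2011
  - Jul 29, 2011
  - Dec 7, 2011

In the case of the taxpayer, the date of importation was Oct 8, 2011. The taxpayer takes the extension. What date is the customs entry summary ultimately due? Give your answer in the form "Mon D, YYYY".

Trigger date Oct 8, 2011 + 60 calendar days = Dec 7, 2011.
Dec 7, 2011 is a listed holiday, so it moves to the next business day, Dec 8, 2011 (Thursday).
With the 7-day extension, Dec 8, 2011 becomes Dec 15, 2011.
Dec 15, 2011 is a Thursday and not a listed holiday, so it stands.
So the filing is due Dec 15, 2011.

Dec 15, 2011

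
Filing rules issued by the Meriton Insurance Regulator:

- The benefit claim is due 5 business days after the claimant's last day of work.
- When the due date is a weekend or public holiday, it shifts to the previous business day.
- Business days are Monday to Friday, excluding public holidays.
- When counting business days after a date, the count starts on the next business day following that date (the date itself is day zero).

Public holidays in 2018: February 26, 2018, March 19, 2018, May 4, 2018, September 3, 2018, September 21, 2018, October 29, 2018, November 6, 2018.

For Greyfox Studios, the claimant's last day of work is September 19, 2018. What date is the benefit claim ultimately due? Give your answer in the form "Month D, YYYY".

September 27, 2018

Starting the day after September 19, 2018 and counting 5 business days lands on September 27, 2018.
Since September 27, 2018 is a Thursday and not a holiday, the date is unchanged.
The final due date is September 27, 2018.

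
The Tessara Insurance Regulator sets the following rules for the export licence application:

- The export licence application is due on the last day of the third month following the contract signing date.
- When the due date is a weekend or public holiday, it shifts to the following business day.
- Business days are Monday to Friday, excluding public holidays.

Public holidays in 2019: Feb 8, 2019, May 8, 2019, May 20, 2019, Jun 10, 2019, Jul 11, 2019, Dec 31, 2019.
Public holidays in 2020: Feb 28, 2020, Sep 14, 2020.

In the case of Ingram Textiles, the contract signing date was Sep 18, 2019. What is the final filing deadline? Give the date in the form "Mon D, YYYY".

The third month after Sep 18, 2019 is December 2019, whose last day is Dec 31, 2019.
Dec 31, 2019 is a listed holiday, so it moves to the next business day, Jan 1, 2020 (Wednesday).
Deadline: Jan 1, 2020.

Jan 1, 2020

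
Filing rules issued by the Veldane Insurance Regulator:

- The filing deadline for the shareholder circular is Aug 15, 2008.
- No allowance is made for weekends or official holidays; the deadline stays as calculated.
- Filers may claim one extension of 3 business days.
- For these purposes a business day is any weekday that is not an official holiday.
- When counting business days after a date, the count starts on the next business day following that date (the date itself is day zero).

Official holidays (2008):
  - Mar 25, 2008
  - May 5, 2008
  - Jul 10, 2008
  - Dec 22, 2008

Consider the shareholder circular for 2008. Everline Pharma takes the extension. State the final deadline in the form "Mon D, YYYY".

Start from the fixed due date, Aug 15, 2008.
Aug 15, 2008 is a Friday; no weekend or holiday adjustment applies.
Applying the 3-business-day extension: 3 business days after Aug 15, 2008 is Aug 20, 2008.
No adjustment is made for weekends or holidays, so Aug 20, 2008 stands.
Deadline: Aug 20, 2008.

Aug 20, 2008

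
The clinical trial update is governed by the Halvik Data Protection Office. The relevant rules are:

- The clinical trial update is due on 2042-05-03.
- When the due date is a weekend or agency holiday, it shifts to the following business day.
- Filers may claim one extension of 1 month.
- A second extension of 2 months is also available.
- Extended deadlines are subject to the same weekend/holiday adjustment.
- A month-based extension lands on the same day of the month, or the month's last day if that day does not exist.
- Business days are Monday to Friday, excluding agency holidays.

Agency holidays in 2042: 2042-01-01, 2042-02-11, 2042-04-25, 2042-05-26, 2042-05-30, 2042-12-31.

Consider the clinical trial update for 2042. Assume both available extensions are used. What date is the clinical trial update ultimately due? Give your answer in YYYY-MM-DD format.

2042-08-05

The stated deadline is 2042-05-03.
Because 2042-05-03 is a Saturday, the deadline becomes 2042-05-05 (Monday).
The 1 month extension carries 2042-05-05 to 2042-06-05.
2042-06-05 is a Thursday and not a listed holiday, so it stands.
The 2 months extension carries 2042-06-05 to 2042-08-05.
Since 2042-08-05 is a Tuesday and not a holiday, the date is unchanged.
The final due date is 2042-08-05.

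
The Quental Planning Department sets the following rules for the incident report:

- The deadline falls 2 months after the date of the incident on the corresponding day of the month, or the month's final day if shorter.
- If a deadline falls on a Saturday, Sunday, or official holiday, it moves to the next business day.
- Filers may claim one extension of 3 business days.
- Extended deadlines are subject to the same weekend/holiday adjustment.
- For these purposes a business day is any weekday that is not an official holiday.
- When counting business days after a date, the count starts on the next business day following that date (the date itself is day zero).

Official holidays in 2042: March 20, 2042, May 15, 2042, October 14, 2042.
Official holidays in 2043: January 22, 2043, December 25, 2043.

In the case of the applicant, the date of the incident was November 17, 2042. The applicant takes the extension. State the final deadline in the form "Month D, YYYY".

January 23, 2043

Moving 2 months forward from November 17, 2042 on the corresponding day gives January 17, 2043.
January 17, 2043 is a Saturday, so it moves to the next business day, January 19, 2043 (Monday).
The 3-business-day extension runs from January 19, 2043 to January 23, 2043.
January 23, 2043 (Friday) is already a business day.
Deadline: January 23, 2043.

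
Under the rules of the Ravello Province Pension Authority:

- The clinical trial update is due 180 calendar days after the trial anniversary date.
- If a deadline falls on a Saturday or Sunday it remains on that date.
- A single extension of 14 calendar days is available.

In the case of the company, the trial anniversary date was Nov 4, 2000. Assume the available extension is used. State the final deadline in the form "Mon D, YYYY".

180 calendar days after Nov 4, 2000 is May 3, 2001.
No adjustment is made for weekends or holidays, so May 3, 2001 stands.
Add the 14 calendar-day extension to May 3, 2001: May 17, 2001.
May 17, 2001 falls on a Thursday. The rules make no weekend/holiday allowance, so it remains May 17, 2001.
Final deadline: May 17, 2001.

May 17, 2001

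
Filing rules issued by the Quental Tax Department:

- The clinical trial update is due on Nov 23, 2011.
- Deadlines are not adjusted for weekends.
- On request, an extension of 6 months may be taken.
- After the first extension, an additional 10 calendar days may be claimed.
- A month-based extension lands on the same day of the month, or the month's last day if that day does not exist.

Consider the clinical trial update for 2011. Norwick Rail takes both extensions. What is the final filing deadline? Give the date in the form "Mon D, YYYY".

Jun 2, 2012

The stated deadline is Nov 23, 2011.
Nov 23, 2011 is a Wednesday; no weekend or holiday adjustment applies.
Applying the 6 months extension: 6 months after Nov 23, 2011 is May 23, 2012.
May 23, 2012 is a Wednesday; no weekend or holiday adjustment applies.
Add the 10 calendar-day extension to May 23, 2012: Jun 2, 2012.
Jun 2, 2012 falls on a Saturday. The rules make no weekend/holiday allowance, so it remains Jun 2, 2012.
The final due date is Jun 2, 2012.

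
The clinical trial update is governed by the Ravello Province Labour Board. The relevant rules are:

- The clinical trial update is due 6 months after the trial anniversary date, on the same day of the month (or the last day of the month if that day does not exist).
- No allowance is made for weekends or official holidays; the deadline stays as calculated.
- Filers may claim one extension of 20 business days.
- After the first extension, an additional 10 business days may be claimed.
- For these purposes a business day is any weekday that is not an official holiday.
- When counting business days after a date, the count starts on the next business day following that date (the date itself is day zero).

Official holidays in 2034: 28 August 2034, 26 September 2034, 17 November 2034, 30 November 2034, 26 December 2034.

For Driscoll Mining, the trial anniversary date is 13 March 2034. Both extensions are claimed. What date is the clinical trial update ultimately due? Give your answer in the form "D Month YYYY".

6 months after 13 March 2034, on the same day of the month, is 13 September 2034.
13 September 2034 falls on a Wednesday. The rules make no weekend/holiday allowance, so it remains 13 September 2034.
Counting 20 further business days from 13 September 2034 reaches 12 October 2034.
No adjustment is made for weekends or holidays, so 12 October 2034 stands.
Applying the 10-business-day extension: 10 business days after 12 October 2034 is 26 October 2034.
No adjustment is made for weekends or holidays, so 26 October 2034 stands.
The final due date is 26 October 2034.

26 October 2034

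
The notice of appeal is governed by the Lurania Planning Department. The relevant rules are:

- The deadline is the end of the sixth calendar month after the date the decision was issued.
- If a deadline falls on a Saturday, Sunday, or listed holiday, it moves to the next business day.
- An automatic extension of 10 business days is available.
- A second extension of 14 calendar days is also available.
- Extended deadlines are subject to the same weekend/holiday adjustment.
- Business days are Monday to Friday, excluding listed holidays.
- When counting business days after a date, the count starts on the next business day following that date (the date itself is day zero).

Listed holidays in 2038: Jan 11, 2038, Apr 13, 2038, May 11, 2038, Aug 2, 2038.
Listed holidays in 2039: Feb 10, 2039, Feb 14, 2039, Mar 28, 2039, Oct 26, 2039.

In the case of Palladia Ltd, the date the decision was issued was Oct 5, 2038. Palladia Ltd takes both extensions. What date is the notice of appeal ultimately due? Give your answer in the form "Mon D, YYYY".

May 30, 2039

6 months after Oct 5, 2038 is April 2039; that month ends on Apr 30, 2039.
Apr 30, 2039 falls on a Saturday. Rolling to the next business day gives May 2, 2039, a Monday.
The 10-business-day extension runs from May 2, 2039 to May 16, 2039.
May 16, 2039 falls on a Monday, which is a business day, so no adjustment is needed.
The 14-calendar-day extension moves the deadline from May 16, 2039 to May 30, 2039.
May 30, 2039 is a Monday and not a listed holiday, so it stands.
Final deadline: May 30, 2039.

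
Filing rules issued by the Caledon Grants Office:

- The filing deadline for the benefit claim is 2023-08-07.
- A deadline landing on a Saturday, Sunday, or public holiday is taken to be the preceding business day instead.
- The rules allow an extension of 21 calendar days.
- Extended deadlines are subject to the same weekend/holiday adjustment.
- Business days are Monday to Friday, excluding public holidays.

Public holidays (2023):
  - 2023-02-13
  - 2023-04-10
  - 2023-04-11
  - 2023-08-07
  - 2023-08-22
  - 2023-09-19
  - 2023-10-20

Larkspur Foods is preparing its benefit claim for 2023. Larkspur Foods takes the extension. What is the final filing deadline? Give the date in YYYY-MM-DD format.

The stated deadline is 2023-08-07.
2023-08-07 falls on a listed holiday. Rolling to the preceding business day gives 2023-08-04, a Friday.
The 21-calendar-day extension moves the deadline from 2023-08-04 to 2023-08-25.
2023-08-25 (Friday) is already a business day.
So the filing is due 2023-08-25.

2023-08-25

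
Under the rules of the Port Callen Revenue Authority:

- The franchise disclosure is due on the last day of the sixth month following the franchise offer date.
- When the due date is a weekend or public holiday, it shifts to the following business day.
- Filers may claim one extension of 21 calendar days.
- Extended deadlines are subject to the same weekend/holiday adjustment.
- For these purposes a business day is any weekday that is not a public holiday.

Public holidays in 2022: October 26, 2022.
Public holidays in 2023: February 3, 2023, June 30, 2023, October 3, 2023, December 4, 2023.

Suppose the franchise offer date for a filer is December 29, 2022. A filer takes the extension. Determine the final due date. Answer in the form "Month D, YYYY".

July 24, 2023

The sixth month after December 29, 2022 is June 2023, whose last day is June 30, 2023.
Because June 30, 2023 is a listed holiday, the deadline becomes July 3, 2023 (Monday).
Add the 21 calendar-day extension to July 3, 2023: July 24, 2023.
July 24, 2023 (Monday) is already a business day.
Final deadline: July 24, 2023.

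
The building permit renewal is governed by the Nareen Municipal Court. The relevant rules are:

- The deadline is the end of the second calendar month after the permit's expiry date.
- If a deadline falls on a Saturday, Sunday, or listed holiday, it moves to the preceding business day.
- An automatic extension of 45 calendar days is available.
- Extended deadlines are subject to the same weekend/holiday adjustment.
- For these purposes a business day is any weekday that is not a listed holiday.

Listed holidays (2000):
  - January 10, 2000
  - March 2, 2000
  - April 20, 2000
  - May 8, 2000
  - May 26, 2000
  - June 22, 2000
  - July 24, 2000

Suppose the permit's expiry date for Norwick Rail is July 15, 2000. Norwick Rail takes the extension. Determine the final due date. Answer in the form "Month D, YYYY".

November 13, 2000

The second month after July 15, 2000 is September 2000, whose last day is September 30, 2000.
September 30, 2000 falls on a Saturday. Rolling to the preceding business day gives September 29, 2000, a Friday.
The 45-calendar-day extension moves the deadline from September 29, 2000 to November 13, 2000.
November 13, 2000 falls on a Monday, which is a business day, so no adjustment is needed.
Deadline: November 13, 2000.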